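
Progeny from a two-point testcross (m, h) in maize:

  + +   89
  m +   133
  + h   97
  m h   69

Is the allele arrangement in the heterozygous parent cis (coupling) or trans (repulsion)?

trans

The two most frequent classes are + h (97) and m + (133); these are the parental (non-recombinant) types.
So the F1 carried + h on one chromosome and m + on the other — the recessive alleles are on opposite chromosomes (trans / repulsion).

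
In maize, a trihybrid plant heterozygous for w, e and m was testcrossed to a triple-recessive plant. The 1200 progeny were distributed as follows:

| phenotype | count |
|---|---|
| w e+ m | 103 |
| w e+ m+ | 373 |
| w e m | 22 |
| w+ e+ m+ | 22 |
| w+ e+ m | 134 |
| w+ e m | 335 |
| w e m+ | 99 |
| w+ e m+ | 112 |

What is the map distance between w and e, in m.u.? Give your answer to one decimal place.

The two most frequent reciprocal classes, w+ e m and w e+ m+, are the parental types, so the F1 was w+ e m / w e+ m+.
The two rarest classes, w e m and w+ e+ m+, are the double crossovers. Comparing them with the parentals, only the w allele has switched, so w is the middle locus and the order is e – w – m.
Crossovers in the e–w interval produce the single-crossover classes w+ e+ m and w e m+ (134 + 99 = 233) plus the double crossovers (44).
RF(e–w) = (233 + 44) / 1200 = 277/1200 = 0.2308 → 23.1 m.u.

23.1 m.u.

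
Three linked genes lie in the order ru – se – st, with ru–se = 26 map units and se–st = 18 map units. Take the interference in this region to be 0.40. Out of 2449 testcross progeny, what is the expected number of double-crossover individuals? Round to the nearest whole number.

Map distances give recombination frequencies of 0.260 and 0.180 for the two intervals.
With interference 0.40 (so coincidence = 0.60), expected double-crossover frequency = 0.260 × 0.180 × 0.60 = 0.02808.
Expected number = 0.02808 × 2449 = 68.77 ≈ 69.

69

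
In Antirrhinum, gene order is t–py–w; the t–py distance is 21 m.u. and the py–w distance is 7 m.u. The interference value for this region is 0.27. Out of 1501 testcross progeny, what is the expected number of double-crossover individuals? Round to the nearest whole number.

16

Map distances give recombination frequencies of 0.210 and 0.070 for the two intervals.
With interference 0.27 (so coincidence = 0.73), expected double-crossover frequency = 0.210 × 0.070 × 0.73 = 0.01073.
Expected number = 0.01073 × 1501 = 16.11 ≈ 16.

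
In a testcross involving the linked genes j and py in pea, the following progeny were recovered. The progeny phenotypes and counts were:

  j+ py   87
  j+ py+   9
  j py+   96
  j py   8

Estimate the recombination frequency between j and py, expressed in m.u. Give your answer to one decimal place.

The two most frequent classes, j+ py (87) and j py+ (96), are the parental types, so the F1 was j+ py / j py+.
The recombinant classes are j+ py+ and j py: 9 + 8 = 17.
Recombination frequency = 17/200 = 0.0850 ≈ 8.5%, i.e. 8.5 m.u.

8.5 m.u.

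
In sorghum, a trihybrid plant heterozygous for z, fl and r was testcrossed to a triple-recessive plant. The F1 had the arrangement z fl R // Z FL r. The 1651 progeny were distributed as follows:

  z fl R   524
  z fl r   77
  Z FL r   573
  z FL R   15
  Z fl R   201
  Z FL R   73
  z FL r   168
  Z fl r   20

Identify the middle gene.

fl

The two rarest classes, z FL R and Z fl r, are the double crossovers. Comparing them with the parentals, only the fl allele has switched, so fl is the middle locus and the order is r – fl – z.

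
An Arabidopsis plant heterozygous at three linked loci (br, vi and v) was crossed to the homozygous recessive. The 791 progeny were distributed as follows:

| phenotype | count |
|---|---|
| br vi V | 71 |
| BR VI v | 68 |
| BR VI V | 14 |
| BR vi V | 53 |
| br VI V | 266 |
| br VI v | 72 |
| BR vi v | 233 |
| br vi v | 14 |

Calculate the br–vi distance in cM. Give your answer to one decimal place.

The two most frequent reciprocal classes, BR vi v and br VI V, are the parental types, so the F1 was BR vi v / br VI V.
The two rarest classes, br vi v and BR VI V, are the double crossovers. Comparing them with the parentals, only the br allele has switched, so br is the middle locus and the order is v – br – vi.
Crossovers in the br–vi interval produce the single-crossover classes BR VI v and br vi V (68 + 71 = 139) plus the double crossovers (28).
RF(br–vi) = (139 + 28) / 791 = 167/791 = 0.2111 → 21.1 cM.

21.1 cM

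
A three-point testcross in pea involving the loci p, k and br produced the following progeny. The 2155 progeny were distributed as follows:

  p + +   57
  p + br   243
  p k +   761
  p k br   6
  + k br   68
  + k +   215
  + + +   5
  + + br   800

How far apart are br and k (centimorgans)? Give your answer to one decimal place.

The two most frequent reciprocal classes, p k + and + + br, are the parental types, so the F1 was p k + / + + br.
The two rarest classes, p k br and + + +, are the double crossovers. Comparing them with the parentals, only the br allele has switched, so br is the middle locus and the order is p – br – k.
Crossovers in the br–k interval produce the single-crossover classes p + + and + k br (57 + 68 = 125) plus the double crossovers (11).
RF(br–k) = (125 + 11) / 2155 = 136/2155 = 0.0631 → 6.3 centimorgans.

6.3 centimorgans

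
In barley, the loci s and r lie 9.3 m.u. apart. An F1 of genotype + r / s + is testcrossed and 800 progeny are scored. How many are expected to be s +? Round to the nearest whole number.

A map distance of 9.3 m.u. corresponds to a recombination frequency of 0.093.
The F1 is + r / s +, so s + is a parental gamete class with expected frequency (1 − r)/2 = 0.907/2 = 0.4535.
Expected number = 0.4535 × 800 = 362.80 ≈ 363.

363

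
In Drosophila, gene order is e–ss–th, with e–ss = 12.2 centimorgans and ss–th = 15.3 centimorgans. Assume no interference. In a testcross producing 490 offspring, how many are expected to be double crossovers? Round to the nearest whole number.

9

Map distances give recombination frequencies of 0.122 and 0.153 for the two intervals.
With no interference, expected double-crossover frequency = 0.122 × 0.153 = 0.01867.
Expected number = 0.01867 × 490 = 9.15 ≈ 9.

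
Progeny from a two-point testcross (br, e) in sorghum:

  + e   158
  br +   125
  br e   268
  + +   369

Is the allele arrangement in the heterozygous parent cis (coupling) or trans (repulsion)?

The two most frequent classes are + + (369) and br e (268); these are the parental (non-recombinant) types.
So the F1 carried + + on one chromosome and br e on the other — the recessive alleles are on the same chromosome (cis / coupling).

cis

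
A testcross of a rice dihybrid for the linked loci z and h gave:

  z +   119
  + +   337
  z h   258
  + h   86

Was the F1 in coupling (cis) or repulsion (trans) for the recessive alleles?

The two most frequent classes are + + (337) and z h (258); these are the parental (non-recombinant) types.
So the F1 carried + + on one chromosome and z h on the other — the recessive alleles are on the same chromosome (cis / coupling).

cis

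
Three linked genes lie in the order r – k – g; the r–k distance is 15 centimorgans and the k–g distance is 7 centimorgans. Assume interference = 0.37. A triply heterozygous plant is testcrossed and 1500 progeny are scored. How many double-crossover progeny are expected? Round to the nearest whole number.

10

Map distances give recombination frequencies of 0.150 and 0.070 for the two intervals.
With interference 0.37 (so coincidence = 0.63), expected double-crossover frequency = 0.150 × 0.070 × 0.63 = 0.00662.
Expected number = 0.00662 × 1500 = 9.92 ≈ 10.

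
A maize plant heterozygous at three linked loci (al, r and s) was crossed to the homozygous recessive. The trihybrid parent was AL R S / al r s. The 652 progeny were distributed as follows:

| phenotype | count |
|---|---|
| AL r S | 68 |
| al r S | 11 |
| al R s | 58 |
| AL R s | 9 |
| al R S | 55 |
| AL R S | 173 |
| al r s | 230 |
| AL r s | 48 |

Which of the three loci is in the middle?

The two rarest classes, AL R s and al r S, are the double crossovers. Comparing them with the parentals, only the s allele has switched, so s is the middle locus and the order is r – s – al.

s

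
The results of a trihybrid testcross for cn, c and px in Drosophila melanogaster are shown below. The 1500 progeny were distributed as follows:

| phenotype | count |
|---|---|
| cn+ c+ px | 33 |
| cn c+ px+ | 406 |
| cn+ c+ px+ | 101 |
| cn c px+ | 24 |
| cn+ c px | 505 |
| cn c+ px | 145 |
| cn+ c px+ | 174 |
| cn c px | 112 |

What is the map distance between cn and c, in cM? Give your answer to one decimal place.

The two most frequent reciprocal classes, cn+ c px and cn c+ px+, are the parental types, so the F1 was cn+ c px / cn c+ px+.
The two rarest classes, cn+ c+ px and cn c px+, are the double crossovers. Comparing them with the parentals, only the c allele has switched, so c is the middle locus and the order is px – c – cn.
Crossovers in the c–cn interval produce the single-crossover classes cn c px and cn+ c+ px+ (112 + 101 = 213) plus the double crossovers (57).
RF(c–cn) = (213 + 57) / 1500 = 270/1500 = 0.1800 → 18.0 cM.

18.0 cM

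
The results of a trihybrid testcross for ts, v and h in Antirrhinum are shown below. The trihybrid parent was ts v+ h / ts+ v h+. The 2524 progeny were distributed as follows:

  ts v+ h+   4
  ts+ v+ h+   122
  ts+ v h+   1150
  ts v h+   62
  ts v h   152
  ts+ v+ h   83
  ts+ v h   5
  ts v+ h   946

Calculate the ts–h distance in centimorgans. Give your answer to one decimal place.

The two rarest classes, ts v+ h+ and ts+ v h, are the double crossovers. Comparing them with the parentals, only the h allele has switched, so h is the middle locus and the order is ts – h – v.
Crossovers in the ts–h interval produce the single-crossover classes ts+ v+ h and ts v h+ (83 + 62 = 145) plus the double crossovers (9).
RF(ts–h) = (145 + 9) / 2524 = 154/2524 = 0.0610 → 6.1 centimorgans.

6.1 centimorgans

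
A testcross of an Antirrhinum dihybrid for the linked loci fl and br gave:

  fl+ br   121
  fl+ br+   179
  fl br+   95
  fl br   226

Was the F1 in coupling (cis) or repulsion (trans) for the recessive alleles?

The two most frequent classes are fl+ br+ (179) and fl br (226); these are the parental (non-recombinant) types.
So the F1 carried fl+ br+ on one chromosome and fl br on the other — the recessive alleles are on the same chromosome (cis / coupling).

cis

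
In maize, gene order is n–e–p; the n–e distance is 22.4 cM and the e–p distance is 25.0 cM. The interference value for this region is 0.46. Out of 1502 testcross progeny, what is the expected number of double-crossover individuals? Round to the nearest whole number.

Map distances give recombination frequencies of 0.224 and 0.250 for the two intervals.
With interference 0.46 (so coincidence = 0.54), expected double-crossover frequency = 0.224 × 0.250 × 0.54 = 0.03024.
Expected number = 0.03024 × 1502 = 45.42 ≈ 45.

45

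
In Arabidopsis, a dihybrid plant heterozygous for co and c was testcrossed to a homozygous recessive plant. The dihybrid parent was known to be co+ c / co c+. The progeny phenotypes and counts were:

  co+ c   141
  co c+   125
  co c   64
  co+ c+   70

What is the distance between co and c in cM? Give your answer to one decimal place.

33.5 cM

The recombinant classes are co+ c+ and co c: 70 + 64 = 134.
Recombination frequency = 134/400 = 0.3350 ≈ 33.5%, i.e. 33.5 cM.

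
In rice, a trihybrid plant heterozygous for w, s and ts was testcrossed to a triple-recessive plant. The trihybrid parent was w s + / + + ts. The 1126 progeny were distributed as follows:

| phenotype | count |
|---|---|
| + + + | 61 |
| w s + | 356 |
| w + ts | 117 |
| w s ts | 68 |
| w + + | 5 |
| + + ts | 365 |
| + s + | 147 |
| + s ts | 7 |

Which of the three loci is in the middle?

s

The two rarest classes, w + + and + s ts, are the double crossovers. Comparing them with the parentals, only the s allele has switched, so s is the middle locus and the order is w – s – ts.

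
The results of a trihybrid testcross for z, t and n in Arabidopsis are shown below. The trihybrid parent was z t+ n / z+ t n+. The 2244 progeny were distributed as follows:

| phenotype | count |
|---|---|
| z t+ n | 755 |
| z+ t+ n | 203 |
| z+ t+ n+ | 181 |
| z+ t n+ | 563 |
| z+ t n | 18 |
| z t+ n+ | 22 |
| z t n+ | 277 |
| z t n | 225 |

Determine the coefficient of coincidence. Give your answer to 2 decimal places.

The two rarest classes, z t+ n+ and z+ t n, are the double crossovers. Comparing them with the parentals, only the n allele has switched, so n is the middle locus and the order is z – n – t.
z–n: (480 + 40)/2244 = 0.2317; n–t: (406 + 40)/2244 = 0.1988.
Expected DCO frequency = 0.2317 × 0.1988 ≈ 0.04606; observed = 40/2244 ≈ 0.01783.
Coefficient of coincidence = 0.01783/0.04606 ≈ 0.39.

0.39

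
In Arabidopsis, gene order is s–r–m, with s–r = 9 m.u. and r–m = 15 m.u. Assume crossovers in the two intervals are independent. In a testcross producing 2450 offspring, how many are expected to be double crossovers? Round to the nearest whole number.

Map distances give recombination frequencies of 0.090 and 0.150 for the two intervals.
With no interference, expected double-crossover frequency = 0.090 × 0.150 = 0.01350.
Expected number = 0.01350 × 2450 = 33.08 ≈ 33.

33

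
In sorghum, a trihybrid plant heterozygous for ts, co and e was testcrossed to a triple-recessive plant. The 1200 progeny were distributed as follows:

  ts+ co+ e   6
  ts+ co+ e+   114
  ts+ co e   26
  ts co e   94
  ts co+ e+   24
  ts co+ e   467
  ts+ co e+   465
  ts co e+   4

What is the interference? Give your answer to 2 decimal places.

The two most frequent reciprocal classes, ts co+ e and ts+ co e+, are the parental types, so the F1 was ts co+ e / ts+ co e+.
The two rarest classes, ts+ co+ e and ts co e+, are the double crossovers. Comparing them with the parentals, only the ts allele has switched, so ts is the middle locus and the order is co – ts – e.
co–ts: (208 + 10)/1200 = 0.1817; ts–e: (50 + 10)/1200 = 0.0500.
Expected DCO frequency = 0.1817 × 0.0500 ≈ 0.00909; observed = 10/1200 ≈ 0.00833.
Coefficient of coincidence = 0.00833/0.00909 ≈ 0.92; interference = 1 − 0.92 = 0.08.

0.08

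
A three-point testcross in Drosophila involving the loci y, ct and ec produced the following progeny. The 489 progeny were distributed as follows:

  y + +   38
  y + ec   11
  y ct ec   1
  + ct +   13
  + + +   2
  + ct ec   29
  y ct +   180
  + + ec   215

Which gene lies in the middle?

The two most frequent reciprocal classes, y ct + and + + ec, are the parental types, so the F1 was y ct + / + + ec.
The two rarest classes, y ct ec and + + +, are the double crossovers. Comparing them with the parentals, only the ec allele has switched, so ec is the middle locus and the order is ct – ec – y.

ec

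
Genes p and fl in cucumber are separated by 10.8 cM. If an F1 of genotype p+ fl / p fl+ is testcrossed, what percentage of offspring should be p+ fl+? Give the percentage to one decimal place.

A map distance of 10.8 cM corresponds to a recombination frequency of 0.108.
The F1 is p+ fl / p fl+, so p+ fl+ is a recombinant gamete class with expected frequency r/2 = 0.108/2 = 0.0540.
That is 0.0540 = 5.4% of the progeny.

5.4%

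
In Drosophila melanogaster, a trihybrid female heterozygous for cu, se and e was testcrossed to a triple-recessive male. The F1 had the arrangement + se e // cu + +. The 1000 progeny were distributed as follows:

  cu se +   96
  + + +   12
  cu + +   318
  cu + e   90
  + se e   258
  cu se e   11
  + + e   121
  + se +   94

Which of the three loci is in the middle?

cu

The two rarest classes, cu se e and + + +, are the double crossovers. Comparing them with the parentals, only the cu allele has switched, so cu is the middle locus and the order is se – cu – e.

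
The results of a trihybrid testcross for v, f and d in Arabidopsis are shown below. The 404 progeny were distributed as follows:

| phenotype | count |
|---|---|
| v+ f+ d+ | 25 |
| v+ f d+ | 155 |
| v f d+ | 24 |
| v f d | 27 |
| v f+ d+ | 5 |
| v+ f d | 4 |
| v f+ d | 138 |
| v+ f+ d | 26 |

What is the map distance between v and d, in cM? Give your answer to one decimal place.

14.6 cM

The two most frequent reciprocal classes, v+ f d+ and v f+ d, are the parental types, so the F1 was v+ f d+ / v f+ d.
The two rarest classes, v+ f d and v f+ d+, are the double crossovers. Comparing them with the parentals, only the d allele has switched, so d is the middle locus and the order is v – d – f.
Crossovers in the v–d interval produce the single-crossover classes v f d+ and v+ f+ d (24 + 26 = 50) plus the double crossovers (9).
RF(v–d) = (50 + 9) / 404 = 59/404 = 0.1460 → 14.6 cM.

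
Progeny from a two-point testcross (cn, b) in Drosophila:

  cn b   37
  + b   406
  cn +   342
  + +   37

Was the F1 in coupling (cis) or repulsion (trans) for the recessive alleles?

trans

The two most frequent classes are + b (406) and cn + (342); these are the parental (non-recombinant) types.
So the F1 carried + b on one chromosome and cn + on the other — the recessive alleles are on opposite chromosomes (trans / repulsion).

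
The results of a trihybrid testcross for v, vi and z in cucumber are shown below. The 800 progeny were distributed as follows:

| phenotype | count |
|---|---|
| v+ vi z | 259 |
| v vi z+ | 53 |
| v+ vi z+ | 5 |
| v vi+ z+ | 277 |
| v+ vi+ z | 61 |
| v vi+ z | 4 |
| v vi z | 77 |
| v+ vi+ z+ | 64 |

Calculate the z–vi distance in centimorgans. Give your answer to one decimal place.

The two most frequent reciprocal classes, v vi+ z+ and v+ vi z, are the parental types, so the F1 was v vi+ z+ / v+ vi z.
The two rarest classes, v vi+ z and v+ vi z+, are the double crossovers. Comparing them with the parentals, only the z allele has switched, so z is the middle locus and the order is vi – z – v.
Crossovers in the vi–z interval produce the single-crossover classes v vi z+ and v+ vi+ z (53 + 61 = 114) plus the double crossovers (9).
RF(vi–z) = (114 + 9) / 800 = 123/800 = 0.1537 → 15.4 centimorgans.

15.4 centimorgans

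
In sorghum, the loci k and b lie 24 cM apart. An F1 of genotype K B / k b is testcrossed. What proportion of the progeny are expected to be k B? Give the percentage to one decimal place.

A map distance of 24 cM corresponds to a recombination frequency of 0.240.
The F1 is K B / k b, so k B is a recombinant gamete class with expected frequency r/2 = 0.240/2 = 0.1200.
That is 0.1200 = 12.0% of the progeny.

12.0%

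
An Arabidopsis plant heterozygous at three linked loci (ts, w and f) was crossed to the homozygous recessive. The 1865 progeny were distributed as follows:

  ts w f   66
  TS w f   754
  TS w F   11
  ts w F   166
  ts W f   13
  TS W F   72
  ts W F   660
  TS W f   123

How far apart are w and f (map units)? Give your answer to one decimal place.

16.8 map units

The two most frequent reciprocal classes, TS w f and ts W F, are the parental types, so the F1 was TS w f / ts W F.
The two rarest classes, TS w F and ts W f, are the double crossovers. Comparing them with the parentals, only the f allele has switched, so f is the middle locus and the order is w – f – ts.
Crossovers in the w–f interval produce the single-crossover classes TS W f and ts w F (123 + 166 = 289) plus the double crossovers (24).
RF(w–f) = (289 + 24) / 1865 = 313/1865 = 0.1678 → 16.8 map units.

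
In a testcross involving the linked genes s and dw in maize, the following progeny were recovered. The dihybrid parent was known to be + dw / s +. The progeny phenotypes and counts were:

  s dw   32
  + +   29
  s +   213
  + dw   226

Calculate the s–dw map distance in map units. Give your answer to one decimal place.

The recombinant classes are + + and s dw: 29 + 32 = 61.
Recombination frequency = 61/500 = 0.1220 ≈ 12.2%, i.e. 12.2 map units.

12.2 map units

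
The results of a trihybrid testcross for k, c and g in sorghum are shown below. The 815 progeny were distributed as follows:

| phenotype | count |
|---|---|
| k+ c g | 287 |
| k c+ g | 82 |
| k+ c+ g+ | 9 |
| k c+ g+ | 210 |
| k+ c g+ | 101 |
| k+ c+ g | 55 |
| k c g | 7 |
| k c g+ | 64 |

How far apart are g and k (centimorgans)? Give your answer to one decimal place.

The two most frequent reciprocal classes, k c+ g+ and k+ c g, are the parental types, so the F1 was k c+ g+ / k+ c g.
The two rarest classes, k+ c+ g+ and k c g, are the double crossovers. Comparing them with the parentals, only the k allele has switched, so k is the middle locus and the order is c – k – g.
Crossovers in the k–g interval produce the single-crossover classes k c+ g and k+ c g+ (82 + 101 = 183) plus the double crossovers (16).
RF(k–g) = (183 + 16) / 815 = 199/815 = 0.2442 → 24.4 centimorgans.

24.4 centimorgans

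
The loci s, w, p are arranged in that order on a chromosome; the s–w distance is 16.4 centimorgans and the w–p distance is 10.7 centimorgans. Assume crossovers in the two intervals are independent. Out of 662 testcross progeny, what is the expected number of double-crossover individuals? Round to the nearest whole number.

12

Map distances give recombination frequencies of 0.164 and 0.107 for the two intervals.
With no interference, expected double-crossover frequency = 0.164 × 0.107 = 0.01755.
Expected number = 0.01755 × 662 = 11.62 ≈ 12.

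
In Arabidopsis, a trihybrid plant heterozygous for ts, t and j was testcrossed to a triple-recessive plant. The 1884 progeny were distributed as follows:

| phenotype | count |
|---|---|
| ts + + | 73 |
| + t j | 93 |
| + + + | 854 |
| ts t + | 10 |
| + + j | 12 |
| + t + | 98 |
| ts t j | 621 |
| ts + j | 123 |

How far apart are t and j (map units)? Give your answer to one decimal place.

The two most frequent reciprocal classes, + + + and ts t j, are the parental types, so the F1 was + + + / ts t j.
The two rarest classes, + + j and ts t +, are the double crossovers. Comparing them with the parentals, only the j allele has switched, so j is the middle locus and the order is ts – j – t.
Crossovers in the j–t interval produce the single-crossover classes + t + and ts + j (98 + 123 = 221) plus the double crossovers (22).
RF(j–t) = (221 + 22) / 1884 = 243/1884 = 0.1290 → 12.9 map units.

12.9 map units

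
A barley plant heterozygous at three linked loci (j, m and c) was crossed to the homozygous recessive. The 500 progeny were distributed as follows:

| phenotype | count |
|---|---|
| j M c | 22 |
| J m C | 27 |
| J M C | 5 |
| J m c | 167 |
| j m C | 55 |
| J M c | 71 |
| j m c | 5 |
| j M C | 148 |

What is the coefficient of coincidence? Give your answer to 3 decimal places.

The two most frequent reciprocal classes, J m c and j M C, are the parental types, so the F1 was J m c / j M C.
The two rarest classes, j m c and J M C, are the double crossovers. Comparing them with the parentals, only the j allele has switched, so j is the middle locus and the order is c – j – m.
c–j: (49 + 10)/500 = 0.1180; j–m: (126 + 10)/500 = 0.2720.
Expected DCO frequency = 0.1180 × 0.2720 ≈ 0.03210; observed = 10/500 ≈ 0.02000.
Coefficient of coincidence = 0.02000/0.03210 ≈ 0.623.

0.623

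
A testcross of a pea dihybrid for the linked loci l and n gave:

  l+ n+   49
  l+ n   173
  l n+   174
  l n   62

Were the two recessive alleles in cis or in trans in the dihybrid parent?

The two most frequent classes are l+ n (173) and l n+ (174); these are the parental (non-recombinant) types.
So the F1 carried l+ n on one chromosome and l n+ on the other — the recessive alleles are on opposite chromosomes (trans / repulsion).

trans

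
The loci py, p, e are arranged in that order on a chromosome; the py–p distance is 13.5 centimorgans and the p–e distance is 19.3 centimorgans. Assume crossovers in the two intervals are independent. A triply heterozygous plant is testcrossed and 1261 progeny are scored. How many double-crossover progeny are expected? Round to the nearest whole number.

Map distances give recombination frequencies of 0.135 and 0.193 for the two intervals.
With no interference, expected double-crossover frequency = 0.135 × 0.193 = 0.02606.
Expected number = 0.02606 × 1261 = 32.86 ≈ 33.

33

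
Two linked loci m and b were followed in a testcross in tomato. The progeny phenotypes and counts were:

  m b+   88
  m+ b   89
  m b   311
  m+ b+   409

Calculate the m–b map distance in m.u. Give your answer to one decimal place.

19.7 m.u.

The two most frequent classes, m+ b+ (409) and m b (311), are the parental types, so the F1 was m+ b+ / m b.
The recombinant classes are m+ b and m b+: 89 + 88 = 177.
Recombination frequency = 177/897 = 0.1973 ≈ 19.7%, i.e. 19.7 m.u.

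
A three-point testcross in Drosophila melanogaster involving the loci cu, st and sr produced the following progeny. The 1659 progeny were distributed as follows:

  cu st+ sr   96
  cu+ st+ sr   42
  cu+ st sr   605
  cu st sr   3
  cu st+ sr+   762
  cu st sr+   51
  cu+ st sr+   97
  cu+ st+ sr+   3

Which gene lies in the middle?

The two most frequent reciprocal classes, cu+ st sr and cu st+ sr+, are the parental types, so the F1 was cu+ st sr / cu st+ sr+.
The two rarest classes, cu st sr and cu+ st+ sr+, are the double crossovers. Comparing them with the parentals, only the cu allele has switched, so cu is the middle locus and the order is sr – cu – st.

cu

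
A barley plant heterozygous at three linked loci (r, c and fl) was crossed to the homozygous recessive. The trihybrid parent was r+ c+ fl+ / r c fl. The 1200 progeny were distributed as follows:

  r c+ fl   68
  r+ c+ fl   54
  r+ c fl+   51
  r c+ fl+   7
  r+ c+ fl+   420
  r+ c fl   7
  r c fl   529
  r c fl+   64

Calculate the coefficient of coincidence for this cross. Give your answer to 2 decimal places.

The two rarest classes, r c+ fl+ and r+ c fl, are the double crossovers. Comparing them with the parentals, only the r allele has switched, so r is the middle locus and the order is c – r – fl.
c–r: (119 + 14)/1200 = 0.1108; r–fl: (118 + 14)/1200 = 0.1100.
Expected DCO frequency = 0.1108 × 0.1100 ≈ 0.01219; observed = 14/1200 ≈ 0.01167.
Coefficient of coincidence = 0.01167/0.01219 ≈ 0.96.

0.96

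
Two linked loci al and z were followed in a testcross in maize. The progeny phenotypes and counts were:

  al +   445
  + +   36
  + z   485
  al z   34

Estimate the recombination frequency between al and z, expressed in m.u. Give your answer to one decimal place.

The two most frequent classes, + z (485) and al + (445), are the parental types, so the F1 was + z / al +.
The recombinant classes are + + and al z: 36 + 34 = 70.
Recombination frequency = 70/1000 = 0.0700 ≈ 7.0%, i.e. 7.0 m.u.

7.0 m.u.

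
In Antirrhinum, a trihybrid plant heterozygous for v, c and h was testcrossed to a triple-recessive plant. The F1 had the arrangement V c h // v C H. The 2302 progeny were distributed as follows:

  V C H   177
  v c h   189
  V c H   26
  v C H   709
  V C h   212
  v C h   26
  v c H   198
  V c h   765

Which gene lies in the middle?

The two rarest classes, V c H and v C h, are the double crossovers. Comparing them with the parentals, only the h allele has switched, so h is the middle locus and the order is v – h – c.

h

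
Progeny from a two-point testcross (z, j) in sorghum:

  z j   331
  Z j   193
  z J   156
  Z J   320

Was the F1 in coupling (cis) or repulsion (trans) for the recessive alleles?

The two most frequent classes are Z J (320) and z j (331); these are the parental (non-recombinant) types.
So the F1 carried Z J on one chromosome and z j on the other — the recessive alleles are on the same chromosome (cis / coupling).

cis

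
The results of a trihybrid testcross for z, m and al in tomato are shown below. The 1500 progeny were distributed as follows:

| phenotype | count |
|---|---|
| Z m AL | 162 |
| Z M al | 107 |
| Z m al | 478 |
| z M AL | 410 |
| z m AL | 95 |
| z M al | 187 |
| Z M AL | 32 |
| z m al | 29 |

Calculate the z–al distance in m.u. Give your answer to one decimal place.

27.3 m.u.

The two most frequent reciprocal classes, Z m al and z M AL, are the parental types, so the F1 was Z m al / z M AL.
The two rarest classes, z m al and Z M AL, are the double crossovers. Comparing them with the parentals, only the z allele has switched, so z is the middle locus and the order is al – z – m.
Crossovers in the al–z interval produce the single-crossover classes Z m AL and z M al (162 + 187 = 349) plus the double crossovers (61).
RF(al–z) = (349 + 61) / 1500 = 410/1500 = 0.2733 → 27.3 m.u.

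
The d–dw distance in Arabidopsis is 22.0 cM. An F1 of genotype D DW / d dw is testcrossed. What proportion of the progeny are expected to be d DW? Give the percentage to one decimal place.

11.0%

A map distance of 22.0 cM corresponds to a recombination frequency of 0.220.
The F1 is D DW / d dw, so d DW is a recombinant gamete class with expected frequency r/2 = 0.220/2 = 0.1100.
That is 0.1100 = 11.0% of the progeny.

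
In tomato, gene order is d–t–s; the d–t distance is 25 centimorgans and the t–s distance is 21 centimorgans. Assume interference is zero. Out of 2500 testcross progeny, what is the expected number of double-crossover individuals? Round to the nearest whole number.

131

Map distances give recombination frequencies of 0.250 and 0.210 for the two intervals.
With no interference, expected double-crossover frequency = 0.250 × 0.210 = 0.05250.
Expected number = 0.05250 × 2500 = 131.25 ≈ 131.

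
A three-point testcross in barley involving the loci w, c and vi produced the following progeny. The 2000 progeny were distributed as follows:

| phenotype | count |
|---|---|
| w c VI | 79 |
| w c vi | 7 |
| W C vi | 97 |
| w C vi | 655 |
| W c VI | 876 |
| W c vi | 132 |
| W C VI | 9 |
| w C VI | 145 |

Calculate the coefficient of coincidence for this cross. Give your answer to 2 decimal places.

0.57

The two most frequent reciprocal classes, w C vi and W c VI, are the parental types, so the F1 was w C vi / W c VI.
The two rarest classes, w c vi and W C VI, are the double crossovers. Comparing them with the parentals, only the c allele has switched, so c is the middle locus and the order is vi – c – w.
vi–c: (277 + 16)/2000 = 0.1465; c–w: (176 + 16)/2000 = 0.0960.
Expected DCO frequency = 0.1465 × 0.0960 ≈ 0.01406; observed = 16/2000 ≈ 0.00800.
Coefficient of coincidence = 0.00800/0.01406 ≈ 0.57.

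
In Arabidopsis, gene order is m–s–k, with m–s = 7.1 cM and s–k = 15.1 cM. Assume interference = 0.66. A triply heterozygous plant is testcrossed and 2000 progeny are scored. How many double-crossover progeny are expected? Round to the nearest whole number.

7

Map distances give recombination frequencies of 0.071 and 0.151 for the two intervals.
With interference 0.66 (so coincidence = 0.34), expected double-crossover frequency = 0.071 × 0.151 × 0.34 = 0.00365.
Expected number = 0.00365 × 2000 = 7.29 ≈ 7.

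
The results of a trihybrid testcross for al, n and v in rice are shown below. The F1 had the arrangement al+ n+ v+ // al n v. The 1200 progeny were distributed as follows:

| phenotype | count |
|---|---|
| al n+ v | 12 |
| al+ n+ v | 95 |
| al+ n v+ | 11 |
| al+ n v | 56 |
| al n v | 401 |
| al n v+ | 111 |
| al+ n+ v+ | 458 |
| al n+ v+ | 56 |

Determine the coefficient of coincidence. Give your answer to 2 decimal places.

The two rarest classes, al+ n v+ and al n+ v, are the double crossovers. Comparing them with the parentals, only the n allele has switched, so n is the middle locus and the order is al – n – v.
al–n: (112 + 23)/1200 = 0.1125; n–v: (206 + 23)/1200 = 0.1908.
Expected DCO frequency = 0.1125 × 0.1908 ≈ 0.02147; observed = 23/1200 ≈ 0.01917.
Coefficient of coincidence = 0.01917/0.02147 ≈ 0.89.

0.89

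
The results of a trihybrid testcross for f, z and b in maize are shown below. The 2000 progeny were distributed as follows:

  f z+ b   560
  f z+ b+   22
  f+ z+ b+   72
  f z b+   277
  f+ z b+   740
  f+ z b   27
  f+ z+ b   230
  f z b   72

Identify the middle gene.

The two most frequent reciprocal classes, f+ z b+ and f z+ b, are the parental types, so the F1 was f+ z b+ / f z+ b.
The two rarest classes, f+ z b and f z+ b+, are the double crossovers. Comparing them with the parentals, only the b allele has switched, so b is the middle locus and the order is z – b – f.

b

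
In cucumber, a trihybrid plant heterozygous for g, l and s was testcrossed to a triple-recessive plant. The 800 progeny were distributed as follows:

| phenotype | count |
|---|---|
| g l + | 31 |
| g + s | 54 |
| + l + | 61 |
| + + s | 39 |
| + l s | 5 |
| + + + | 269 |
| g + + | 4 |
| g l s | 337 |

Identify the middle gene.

g

The two most frequent reciprocal classes, + + + and g l s, are the parental types, so the F1 was + + + / g l s.
The two rarest classes, g + + and + l s, are the double crossovers. Comparing them with the parentals, only the g allele has switched, so g is the middle locus and the order is s – g – l.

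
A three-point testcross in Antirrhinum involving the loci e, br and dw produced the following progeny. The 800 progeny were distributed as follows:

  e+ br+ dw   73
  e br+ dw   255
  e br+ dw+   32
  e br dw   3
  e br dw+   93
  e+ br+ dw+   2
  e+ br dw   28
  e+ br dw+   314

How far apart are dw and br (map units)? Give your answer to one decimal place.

8.1 map units

The two most frequent reciprocal classes, e br+ dw and e+ br dw+, are the parental types, so the F1 was e br+ dw / e+ br dw+.
The two rarest classes, e br dw and e+ br+ dw+, are the double crossovers. Comparing them with the parentals, only the br allele has switched, so br is the middle locus and the order is e – br – dw.
Crossovers in the br–dw interval produce the single-crossover classes e br+ dw+ and e+ br dw (32 + 28 = 60) plus the double crossovers (5).
RF(br–dw) = (60 + 5) / 800 = 65/800 = 0.0813 → 8.1 map units.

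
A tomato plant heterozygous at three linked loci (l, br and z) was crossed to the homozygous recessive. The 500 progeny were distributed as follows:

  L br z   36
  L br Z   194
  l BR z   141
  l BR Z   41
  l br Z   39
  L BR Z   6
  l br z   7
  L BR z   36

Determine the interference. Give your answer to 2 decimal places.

0.18

The two most frequent reciprocal classes, L br Z and l BR z, are the parental types, so the F1 was L br Z / l BR z.
The two rarest classes, L BR Z and l br z, are the double crossovers. Comparing them with the parentals, only the br allele has switched, so br is the middle locus and the order is z – br – l.
z–br: (77 + 13)/500 = 0.1800; br–l: (75 + 13)/500 = 0.1760.
Expected DCO frequency = 0.1800 × 0.1760 ≈ 0.03168; observed = 13/500 ≈ 0.02600.
Coefficient of coincidence = 0.02600/0.03168 ≈ 0.82; interference = 1 − 0.82 = 0.18.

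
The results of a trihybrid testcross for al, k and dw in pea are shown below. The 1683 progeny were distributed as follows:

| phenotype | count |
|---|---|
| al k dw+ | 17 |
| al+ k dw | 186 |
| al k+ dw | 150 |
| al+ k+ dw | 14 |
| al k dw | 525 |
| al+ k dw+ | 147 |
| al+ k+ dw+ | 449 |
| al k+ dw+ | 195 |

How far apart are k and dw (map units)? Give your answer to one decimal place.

19.5 map units

The two most frequent reciprocal classes, al k dw and al+ k+ dw+, are the parental types, so the F1 was al k dw / al+ k+ dw+.
The two rarest classes, al k dw+ and al+ k+ dw, are the double crossovers. Comparing them with the parentals, only the dw allele has switched, so dw is the middle locus and the order is k – dw – al.
Crossovers in the k–dw interval produce the single-crossover classes al k+ dw and al+ k dw+ (150 + 147 = 297) plus the double crossovers (31).
RF(k–dw) = (297 + 31) / 1683 = 328/1683 = 0.1949 → 19.5 map units.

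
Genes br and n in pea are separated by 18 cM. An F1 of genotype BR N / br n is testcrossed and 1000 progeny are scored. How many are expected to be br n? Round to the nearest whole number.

410

A map distance of 18 cM corresponds to a recombination frequency of 0.180.
The F1 is BR N / br n, so br n is a parental gamete class with expected frequency (1 − r)/2 = 0.820/2 = 0.4100.
Expected number = 0.4100 × 1000 = 410.00 ≈ 410.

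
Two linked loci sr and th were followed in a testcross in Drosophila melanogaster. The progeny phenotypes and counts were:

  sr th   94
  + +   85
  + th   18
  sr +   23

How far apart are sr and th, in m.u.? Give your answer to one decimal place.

18.6 m.u.

The two most frequent classes, + + (85) and sr th (94), are the parental types, so the F1 was + + / sr th.
The recombinant classes are + th and sr +: 18 + 23 = 41.
Recombination frequency = 41/220 = 0.1864 ≈ 18.6%, i.e. 18.6 m.u.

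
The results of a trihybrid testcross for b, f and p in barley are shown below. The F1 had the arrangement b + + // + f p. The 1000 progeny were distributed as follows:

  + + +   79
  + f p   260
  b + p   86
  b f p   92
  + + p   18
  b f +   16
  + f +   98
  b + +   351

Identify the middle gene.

The two rarest classes, b f + and + + p, are the double crossovers. Comparing them with the parentals, only the f allele has switched, so f is the middle locus and the order is b – f – p.

f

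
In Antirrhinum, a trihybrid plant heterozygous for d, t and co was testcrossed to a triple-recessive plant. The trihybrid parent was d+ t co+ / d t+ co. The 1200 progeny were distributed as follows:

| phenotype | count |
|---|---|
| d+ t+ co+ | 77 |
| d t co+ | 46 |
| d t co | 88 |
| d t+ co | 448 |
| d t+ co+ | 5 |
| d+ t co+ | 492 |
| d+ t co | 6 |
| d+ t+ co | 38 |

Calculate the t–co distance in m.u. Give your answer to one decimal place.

14.7 m.u.

The two rarest classes, d+ t co and d t+ co+, are the double crossovers. Comparing them with the parentals, only the co allele has switched, so co is the middle locus and the order is d – co – t.
Crossovers in the co–t interval produce the single-crossover classes d+ t+ co+ and d t co (77 + 88 = 165) plus the double crossovers (11).
RF(co–t) = (165 + 11) / 1200 = 176/1200 = 0.1467 → 14.7 m.u.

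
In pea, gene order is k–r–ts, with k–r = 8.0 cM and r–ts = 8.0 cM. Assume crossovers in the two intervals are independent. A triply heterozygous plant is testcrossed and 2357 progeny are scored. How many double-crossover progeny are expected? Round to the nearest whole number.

15

Map distances give recombination frequencies of 0.080 and 0.080 for the two intervals.
With no interference, expected double-crossover frequency = 0.080 × 0.080 = 0.00640.
Expected number = 0.00640 × 2357 = 15.08 ≈ 15.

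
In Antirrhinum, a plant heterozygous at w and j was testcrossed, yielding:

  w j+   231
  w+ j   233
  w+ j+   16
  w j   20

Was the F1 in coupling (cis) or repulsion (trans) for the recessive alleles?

trans

The two most frequent classes are w+ j (233) and w j+ (231); these are the parental (non-recombinant) types.
So the F1 carried w+ j on one chromosome and w j+ on the other — the recessive alleles are on opposite chromosomes (trans / repulsion).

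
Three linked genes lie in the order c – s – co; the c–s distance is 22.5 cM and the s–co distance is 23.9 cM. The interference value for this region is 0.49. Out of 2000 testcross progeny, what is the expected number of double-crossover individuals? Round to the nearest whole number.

Map distances give recombination frequencies of 0.225 and 0.239 for the two intervals.
With interference 0.49 (so coincidence = 0.51), expected double-crossover frequency = 0.225 × 0.239 × 0.51 = 0.02743.
Expected number = 0.02743 × 2000 = 54.85 ≈ 55.

55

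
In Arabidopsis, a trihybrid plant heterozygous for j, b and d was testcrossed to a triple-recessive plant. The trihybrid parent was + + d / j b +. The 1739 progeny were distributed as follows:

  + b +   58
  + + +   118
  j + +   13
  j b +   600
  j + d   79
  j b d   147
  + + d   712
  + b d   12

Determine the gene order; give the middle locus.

b

The two rarest classes, + b d and j + +, are the double crossovers. Comparing them with the parentals, only the b allele has switched, so b is the middle locus and the order is d – b – j.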